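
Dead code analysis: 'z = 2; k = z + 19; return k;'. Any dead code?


z is read by k's definition; k is returned
No dead code


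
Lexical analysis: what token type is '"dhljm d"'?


Pattern: double-quoted sequence
Type: STRING_LITERAL


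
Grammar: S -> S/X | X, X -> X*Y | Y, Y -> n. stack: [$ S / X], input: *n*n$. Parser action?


'*' can extend X; shift to build X -> X*Y
Action: shift


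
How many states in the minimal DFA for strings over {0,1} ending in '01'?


Track the longest suffix of input matching a prefix of '01': 3 classes (prefixes of length 0..2)
Minimal DFA: 3 states


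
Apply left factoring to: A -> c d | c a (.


Common prefix: 'c'
Factored: A -> c A', A' -> d | a (


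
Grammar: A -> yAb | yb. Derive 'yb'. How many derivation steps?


Derivation: A => yb
Steps: 1


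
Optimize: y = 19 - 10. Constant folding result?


19 - 10 = 9 at compile time
Optimized: y = 9


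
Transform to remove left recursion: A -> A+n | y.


Left-recursive alternatives: A+n; non-recursive: y
Introduce A': A -> yA', A' -> +nA' | ε


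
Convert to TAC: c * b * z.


Break into single-operator statements:
t1 = c * b
t2 = t1 * z


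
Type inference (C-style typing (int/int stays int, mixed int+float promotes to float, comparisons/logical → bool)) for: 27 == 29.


Operand types: int == int
Rule: comparison yields bool
Result type: bool


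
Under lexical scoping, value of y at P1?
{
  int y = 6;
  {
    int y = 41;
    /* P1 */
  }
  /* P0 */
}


y declared in the same block as P1
y = 41


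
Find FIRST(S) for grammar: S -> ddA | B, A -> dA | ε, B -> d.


Per alternative of S: FIRST(ddA) = {d}; FIRST(B) = {d}
FIRST(S) = {d}


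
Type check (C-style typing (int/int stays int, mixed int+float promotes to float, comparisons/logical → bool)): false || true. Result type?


Operand types: bool || bool
Rule: logical operators take bool operands and yield bool
Result type: bool


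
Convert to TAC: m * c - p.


Break into single-operator statements:
t1 = m * c
t2 = t1 - p


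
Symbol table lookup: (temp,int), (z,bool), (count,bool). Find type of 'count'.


Lookup 'count' → type bool


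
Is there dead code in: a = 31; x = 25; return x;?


a is assigned but never read
Dead: 'a = 31'


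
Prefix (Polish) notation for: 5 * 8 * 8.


left-to-right (same/higher precedence on left): tree is (* (* 5 8) 8)
Prefix: * * 5 8 8


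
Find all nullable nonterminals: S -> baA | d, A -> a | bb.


A nonterminal is nullable iff some alternative derives ε (directly, or every symbol in it is nullable)
Nullable: {}


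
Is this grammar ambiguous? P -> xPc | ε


balanced x^n…c^n: each string has a unique parse
Unambiguous


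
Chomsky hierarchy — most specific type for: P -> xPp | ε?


Single nonterminal LHS, but x^n p^n is not regular
Classification: Type 2 (Context-Free)


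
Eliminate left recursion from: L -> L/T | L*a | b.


Left-recursive alternatives: L/T, L*a; non-recursive: b
Introduce L': L -> bL', L' -> /TL' | *aL' | ε


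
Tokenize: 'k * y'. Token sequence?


Scan left to right, longest-match per lexeme
Tokens: ID(k), OP(*), ID(y)


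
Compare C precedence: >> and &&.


'>>' is shift (level 8); '&&' is logical AND (level 2)
Higher level binds tighter
'>>' has higher precedence than '&&'


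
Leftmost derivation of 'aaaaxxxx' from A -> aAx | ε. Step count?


Derivation: A => aAx => aaAxx => aaaAxxx => aaaaAxxxx => aaaaxxxx
Steps: 5


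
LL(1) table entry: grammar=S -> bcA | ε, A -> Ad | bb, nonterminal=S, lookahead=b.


For [S, b]: 'b' ∈ FIRST(bcA)
Entry: S -> bcA


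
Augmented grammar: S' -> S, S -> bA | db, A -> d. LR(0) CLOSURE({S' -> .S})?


Start: S' -> .S
For each item with dot before a nonterminal B, add B -> .γ for every B-production
Closure: [S' -> .S, S -> .bA, S -> .db]


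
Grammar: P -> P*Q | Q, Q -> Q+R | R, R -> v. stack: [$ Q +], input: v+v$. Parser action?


no handle; shift 'v'
Action: shift


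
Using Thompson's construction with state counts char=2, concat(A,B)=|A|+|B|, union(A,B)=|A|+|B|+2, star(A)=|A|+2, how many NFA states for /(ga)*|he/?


Syntax tree has 4 char leaf(s), 1 union(s), 1 star(s)
chars contribute 4×2 = 8; each union adds +2; each star adds +2
Total: 8 + 2 + 2 = 12 states


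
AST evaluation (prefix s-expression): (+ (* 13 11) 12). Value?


Evaluate inner: (* 13 11) = 143
Evaluate root: (+ 143 12) = 155
Result: 155


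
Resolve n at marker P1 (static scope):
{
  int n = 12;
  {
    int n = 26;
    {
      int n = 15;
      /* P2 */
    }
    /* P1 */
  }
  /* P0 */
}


n declared in the same block as P1
n = 26


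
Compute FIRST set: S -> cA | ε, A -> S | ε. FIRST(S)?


Per alternative of S: FIRST(cA) = {c}; FIRST(ε) = {ε}
FIRST(S) = {c, ε}


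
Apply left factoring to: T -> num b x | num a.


Common prefix: 'num'
Factored: T -> num T', T' -> b x | a


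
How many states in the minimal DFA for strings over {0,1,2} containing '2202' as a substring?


KMP-style automaton: 4 progress states + 1 absorbing accept = 5
Minimal DFA: 5 states


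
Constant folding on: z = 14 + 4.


14 + 4 = 18 at compile time
Optimized: z = 18


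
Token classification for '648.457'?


Pattern: digits with a decimal point
Type: FLOAT_LITERAL


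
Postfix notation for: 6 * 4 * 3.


Left to right (same or higher precedence on left)
Postfix: 6 4 * 3 *


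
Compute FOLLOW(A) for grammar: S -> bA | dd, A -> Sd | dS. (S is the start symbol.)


$ ∈ FOLLOW(S). For each A -> αBβ: add FIRST(β)\{ε} to FOLLOW(B); if β nullable, add FOLLOW(A).
FOLLOW(A) = {$, d}


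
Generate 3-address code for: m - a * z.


Break into single-operator statements:
t1 = a * z
t2 = m - t1


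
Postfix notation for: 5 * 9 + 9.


Left to right (same or higher precedence on left)
Postfix: 5 9 * 9 +


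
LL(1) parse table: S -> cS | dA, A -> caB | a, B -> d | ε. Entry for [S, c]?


For [S, c]: 'c' ∈ FIRST(cS)
Entry: S -> cS


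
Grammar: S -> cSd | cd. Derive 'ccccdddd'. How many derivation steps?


Derivation: S => cSd => ccSdd => cccSddd => ccccdddd
Steps: 4


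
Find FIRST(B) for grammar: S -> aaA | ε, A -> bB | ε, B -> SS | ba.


Per alternative of B: FIRST(SS) = {a, ε}; FIRST(ba) = {b}
FIRST(B) = {a, b, ε}


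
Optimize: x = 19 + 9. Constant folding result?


19 + 9 = 28 at compile time
Optimized: x = 28


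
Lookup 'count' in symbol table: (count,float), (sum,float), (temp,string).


Lookup 'count' → type float


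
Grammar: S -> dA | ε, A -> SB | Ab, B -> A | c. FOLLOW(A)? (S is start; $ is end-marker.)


$ ∈ FOLLOW(S). For each A -> αBβ: add FIRST(β)\{ε} to FOLLOW(B); if β nullable, add FOLLOW(A).
FOLLOW(A) = {$, b, c, d}


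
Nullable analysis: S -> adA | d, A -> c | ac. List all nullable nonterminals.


A nonterminal is nullable iff some alternative derives ε (directly, or every symbol in it is nullable)
Nullable: {}


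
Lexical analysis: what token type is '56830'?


Pattern: digits only
Type: INTEGER_LITERAL


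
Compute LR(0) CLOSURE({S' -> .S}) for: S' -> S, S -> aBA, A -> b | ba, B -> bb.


Start: S' -> .S
For each item with dot before a nonterminal B, add B -> .γ for every B-production
Closure: [S' -> .S, S -> .aBA]


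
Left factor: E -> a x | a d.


Common prefix: 'a'
Factored: E -> a E', E' -> x | d


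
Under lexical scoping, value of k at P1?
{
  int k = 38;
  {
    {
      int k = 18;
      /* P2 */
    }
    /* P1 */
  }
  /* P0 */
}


P1's block does not declare k; resolves to the enclosing declaration at depth 0
k = 38


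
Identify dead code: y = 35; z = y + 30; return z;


y is read by z's definition; z is returned
No dead code


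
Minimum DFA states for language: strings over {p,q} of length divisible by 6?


Track length mod 6: states 0..5, accept at 0
Minimal DFA: 6 states


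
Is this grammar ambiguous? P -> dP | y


right-linear, alternatives start with distinct terminals 'd' vs 'y': unique leftmost derivation
Unambiguous


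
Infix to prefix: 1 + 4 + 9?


left-to-right (same/higher precedence on left): tree is (+ (+ 1 4) 9)
Prefix: + + 1 4 9


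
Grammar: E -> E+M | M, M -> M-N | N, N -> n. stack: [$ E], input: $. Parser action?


start symbol E on stack, input exhausted
Action: accept


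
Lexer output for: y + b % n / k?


Scan left to right, longest-match per lexeme
Tokens: ID(y), OP(+), ID(b), OP(%), ID(n), OP(/), ID(k)


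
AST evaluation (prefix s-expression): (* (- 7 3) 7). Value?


Evaluate inner: (- 7 3) = 4
Evaluate root: (* 4 7) = 28
Result: 28


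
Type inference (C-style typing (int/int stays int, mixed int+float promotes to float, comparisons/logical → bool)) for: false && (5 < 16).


Operand types: bool && bool
Rule: logical operators take bool operands and yield bool
Result type: bool


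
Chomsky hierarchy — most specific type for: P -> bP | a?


Right-linear: every RHS is a terminal or a terminal followed by one nonterminal
Classification: Type 3 (Regular)


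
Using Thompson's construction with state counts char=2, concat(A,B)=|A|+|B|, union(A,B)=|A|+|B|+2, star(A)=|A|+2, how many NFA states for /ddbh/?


Syntax tree has 4 char leaf(s), 0 union(s), 0 star(s)
chars contribute 4×2 = 8; each union adds +2; each star adds +2
Total: 8 + 0 + 0 = 8 states


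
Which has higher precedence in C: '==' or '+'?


'+' is additive (level 9); '==' is equality (level 6)
Higher level binds tighter
'+' has higher precedence than '=='


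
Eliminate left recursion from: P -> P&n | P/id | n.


Left-recursive alternatives: P&n, P/id; non-recursive: n
Introduce P': P -> nP', P' -> &nP' | /idP' | ε


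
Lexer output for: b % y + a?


Scan left to right, longest-match per lexeme
Tokens: ID(b), OP(%), ID(y), OP(+), ID(a)


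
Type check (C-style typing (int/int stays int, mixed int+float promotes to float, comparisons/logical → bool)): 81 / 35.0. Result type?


Operand types: int / float
Rule: mixed int/float promotes to float; int/int stays int
Result type: float


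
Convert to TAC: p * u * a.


Break into single-operator statements:
t1 = p * u
t2 = t1 * a


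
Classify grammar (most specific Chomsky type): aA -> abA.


LHS has context (more than one symbol) and |LHS| ≤ |RHS|
Classification: Type 1 (Context-Sensitive)


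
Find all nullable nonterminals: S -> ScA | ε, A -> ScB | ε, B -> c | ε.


A nonterminal is nullable iff some alternative derives ε (directly, or every symbol in it is nullable)
Nullable: {A, B, S}


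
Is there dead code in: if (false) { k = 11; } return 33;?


condition is constant false, so the whole block is unreachable
Dead: 'if (false) { k = 11; }'


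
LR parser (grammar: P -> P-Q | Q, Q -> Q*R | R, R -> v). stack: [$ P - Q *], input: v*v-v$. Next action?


no handle; shift 'v'
Action: shift


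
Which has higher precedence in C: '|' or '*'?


'*' is multiplicative (level 10); '|' is bitwise OR (level 3)
Higher level binds tighter
'*' has higher precedence than '|'


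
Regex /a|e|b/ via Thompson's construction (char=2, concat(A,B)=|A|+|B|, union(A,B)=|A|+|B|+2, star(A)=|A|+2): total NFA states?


Syntax tree has 3 char leaf(s), 2 union(s), 0 star(s)
chars contribute 3×2 = 6; each union adds +2; each star adds +2
Total: 6 + 4 + 0 = 10 states


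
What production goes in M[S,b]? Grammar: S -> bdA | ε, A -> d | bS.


For [S, b]: 'b' ∈ FIRST(bdA)
Entry: S -> bdA


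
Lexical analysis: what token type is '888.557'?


Pattern: digits with a decimal point
Type: FLOAT_LITERAL


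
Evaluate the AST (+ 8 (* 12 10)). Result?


Evaluate inner: (* 12 10) = 120
Evaluate root: (+ 8 120) = 128
Result: 128


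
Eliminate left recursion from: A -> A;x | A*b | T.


Left-recursive alternatives: A;x, A*b; non-recursive: T
Introduce A': A -> TA', A' -> ;xA' | *bA' | ε


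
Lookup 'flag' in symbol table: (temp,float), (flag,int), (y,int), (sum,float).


Lookup 'flag' → type int


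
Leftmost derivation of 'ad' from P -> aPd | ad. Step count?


Derivation: P => ad
Steps: 1


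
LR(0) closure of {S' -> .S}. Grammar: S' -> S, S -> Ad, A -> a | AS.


Start: S' -> .S
For each item with dot before a nonterminal B, add B -> .γ for every B-production
Closure: [S' -> .S, S -> .Ad, A -> .a, A -> .AS]


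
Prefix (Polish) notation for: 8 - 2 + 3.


left-to-right (same/higher precedence on left): tree is (+ (- 8 2) 3)
Prefix: + - 8 2 3


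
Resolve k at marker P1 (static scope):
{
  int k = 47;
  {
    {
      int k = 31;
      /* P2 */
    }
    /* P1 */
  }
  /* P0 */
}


P1's block does not declare k; resolves to the enclosing declaration at depth 0
k = 47


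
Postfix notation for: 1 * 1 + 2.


Left to right (same or higher precedence on left)
Postfix: 1 1 * 2 +


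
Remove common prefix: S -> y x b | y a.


Common prefix: 'y'
Factored: S -> y S', S' -> x b | a


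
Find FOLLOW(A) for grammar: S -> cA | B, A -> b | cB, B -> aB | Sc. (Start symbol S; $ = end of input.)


$ ∈ FOLLOW(S). For each A -> αBβ: add FIRST(β)\{ε} to FOLLOW(B); if β nullable, add FOLLOW(A).
FOLLOW(A) = {$, c}


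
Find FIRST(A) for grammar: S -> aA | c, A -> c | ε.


Per alternative of A: FIRST(c) = {c}; FIRST(ε) = {ε}
FIRST(A) = {c, ε}


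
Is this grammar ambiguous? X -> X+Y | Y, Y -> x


precedence layered via separate nonterminal Y: deterministic
Unambiguous


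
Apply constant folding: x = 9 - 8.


9 - 8 = 1 at compile time
Optimized: x = 1


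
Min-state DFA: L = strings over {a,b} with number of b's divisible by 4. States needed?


Track (count of b) mod 4: states 0..3, accept at 0
Minimal DFA: 4 states


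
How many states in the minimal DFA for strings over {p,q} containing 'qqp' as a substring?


KMP-style automaton: 3 progress states + 1 absorbing accept = 4
Minimal DFA: 4 states


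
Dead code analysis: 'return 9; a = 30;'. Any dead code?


statement follows a return and is unreachable
Dead: 'a = 30'


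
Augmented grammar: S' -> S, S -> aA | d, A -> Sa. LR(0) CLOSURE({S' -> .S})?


Start: S' -> .S
For each item with dot before a nonterminal B, add B -> .γ for every B-production
Closure: [S' -> .S, S -> .aA, S -> .d]


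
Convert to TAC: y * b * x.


Break into single-operator statements:
t1 = y * b
t2 = t1 * x


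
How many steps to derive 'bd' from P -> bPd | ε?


Derivation: P => bPd => bd
Steps: 2


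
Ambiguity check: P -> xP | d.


right-linear, alternatives start with distinct terminals 'x' vs 'd': unique leftmost derivation
Unambiguous


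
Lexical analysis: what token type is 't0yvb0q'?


Pattern: letter/underscore followed by alphanumerics, not a keyword
Type: IDENTIFIER


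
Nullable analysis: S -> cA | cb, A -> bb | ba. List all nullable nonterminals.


A nonterminal is nullable iff some alternative derives ε (directly, or every symbol in it is nullable)
Nullable: {}


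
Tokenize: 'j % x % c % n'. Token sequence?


Scan left to right, longest-match per lexeme
Tokens: ID(j), OP(%), ID(x), OP(%), ID(c), OP(%), ID(n)


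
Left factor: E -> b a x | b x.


Common prefix: 'b'
Factored: E -> b E', E' -> a x | x


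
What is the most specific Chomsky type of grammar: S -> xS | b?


Right-linear: every RHS is a terminal or a terminal followed by one nonterminal
Classification: Type 3 (Regular)


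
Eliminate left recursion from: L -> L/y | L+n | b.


Left-recursive alternatives: L/y, L+n; non-recursive: b
Introduce L': L -> bL', L' -> /yL' | +nL' | ε


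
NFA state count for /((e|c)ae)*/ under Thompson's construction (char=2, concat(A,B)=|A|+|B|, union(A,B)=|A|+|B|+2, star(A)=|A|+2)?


Syntax tree has 4 char leaf(s), 1 union(s), 1 star(s)
chars contribute 4×2 = 8; each union adds +2; each star adds +2
Total: 8 + 2 + 2 = 12 states


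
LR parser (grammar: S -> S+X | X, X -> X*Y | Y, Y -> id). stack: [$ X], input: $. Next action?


lookahead ∉ {*} so X won't extend; reduce S -> X
Action: reduce (S -> X)


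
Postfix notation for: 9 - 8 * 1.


* has higher precedence, evaluate 8*1 first
Postfix: 9 8 1 * -


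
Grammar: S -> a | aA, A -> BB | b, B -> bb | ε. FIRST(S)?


Per alternative of S: FIRST(a) = {a}; FIRST(aA) = {a}
FIRST(S) = {a}


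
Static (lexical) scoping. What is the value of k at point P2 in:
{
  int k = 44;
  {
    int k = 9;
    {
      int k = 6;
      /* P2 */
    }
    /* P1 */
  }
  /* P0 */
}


k declared in the same block as P2
k = 6


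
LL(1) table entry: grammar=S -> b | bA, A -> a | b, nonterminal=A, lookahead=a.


For [A, a]: 'a' ∈ FIRST(a)
Entry: A -> a


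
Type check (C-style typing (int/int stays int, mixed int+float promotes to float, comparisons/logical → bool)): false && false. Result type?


Operand types: bool && bool
Rule: logical operators take bool operands and yield bool
Result type: bool


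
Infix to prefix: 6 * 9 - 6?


left-to-right (same/higher precedence on left): tree is (- (* 6 9) 6)
Prefix: - * 6 9 6


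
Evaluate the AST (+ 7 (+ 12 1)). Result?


Evaluate inner: (+ 12 1) = 13
Evaluate root: (+ 7 13) = 20
Result: 20


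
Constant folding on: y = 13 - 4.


13 - 4 = 9 at compile time
Optimized: y = 9


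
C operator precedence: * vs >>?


'*' is multiplicative (level 10); '>>' is shift (level 8)
Higher level binds tighter
'*' has higher precedence than '>>'


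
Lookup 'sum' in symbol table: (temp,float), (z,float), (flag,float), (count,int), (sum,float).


Lookup 'sum' → type float


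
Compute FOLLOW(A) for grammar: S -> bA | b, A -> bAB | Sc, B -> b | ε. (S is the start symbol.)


$ ∈ FOLLOW(S). For each A -> αBβ: add FIRST(β)\{ε} to FOLLOW(B); if β nullable, add FOLLOW(A).
FOLLOW(A) = {$, b, c}


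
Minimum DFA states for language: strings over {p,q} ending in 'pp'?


Track the longest suffix of input matching a prefix of 'pp': 3 classes (prefixes of length 0..2)
Minimal DFA: 3 states


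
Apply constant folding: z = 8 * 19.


8 * 19 = 152 at compile time
Optimized: z = 152


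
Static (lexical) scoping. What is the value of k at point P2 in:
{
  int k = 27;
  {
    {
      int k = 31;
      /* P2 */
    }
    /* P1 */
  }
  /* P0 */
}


k declared in the same block as P2
k = 31


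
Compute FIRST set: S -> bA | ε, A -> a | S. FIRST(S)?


Per alternative of S: FIRST(bA) = {b}; FIRST(ε) = {ε}
FIRST(S) = {b, ε}


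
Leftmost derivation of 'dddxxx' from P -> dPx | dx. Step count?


Derivation: P => dPx => ddPxx => dddxxx
Steps: 3


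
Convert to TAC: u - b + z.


Break into single-operator statements:
t1 = u - b
t2 = t1 + z


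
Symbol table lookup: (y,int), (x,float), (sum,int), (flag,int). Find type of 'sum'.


Lookup 'sum' → type int


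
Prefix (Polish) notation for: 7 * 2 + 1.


left-to-right (same/higher precedence on left): tree is (+ (* 7 2) 1)
Prefix: + * 7 2 1


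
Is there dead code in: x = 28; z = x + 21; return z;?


x is read by z's definition; z is returned
No dead code


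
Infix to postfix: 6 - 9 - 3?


Left to right (same or higher precedence on left)
Postfix: 6 9 - 3 -


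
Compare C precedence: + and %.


'%' is multiplicative (level 10); '+' is additive (level 9)
Higher level binds tighter
'%' has higher precedence than '+'


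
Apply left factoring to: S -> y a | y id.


Common prefix: 'y'
Factored: S -> y S', S' -> a | id


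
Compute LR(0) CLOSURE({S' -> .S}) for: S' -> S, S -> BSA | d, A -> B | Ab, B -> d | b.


Start: S' -> .S
For each item with dot before a nonterminal B, add B -> .γ for every B-production
Closure: [S' -> .S, S -> .BSA, S -> .d, B -> .d, B -> .b]


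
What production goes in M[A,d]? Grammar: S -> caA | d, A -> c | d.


For [A, d]: 'd' ∈ FIRST(d)
Entry: A -> d


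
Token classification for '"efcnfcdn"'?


Pattern: double-quoted sequence
Type: STRING_LITERAL


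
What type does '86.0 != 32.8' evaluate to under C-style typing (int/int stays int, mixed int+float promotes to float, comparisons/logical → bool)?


Operand types: float != float
Rule: comparison yields bool
Result type: bool


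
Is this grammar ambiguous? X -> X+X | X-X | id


'id+id-id' has two parse trees (no precedence encoded between + and -)
Ambiguous


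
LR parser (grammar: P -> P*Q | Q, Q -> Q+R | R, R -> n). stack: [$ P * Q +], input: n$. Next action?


no handle; shift 'n'
Action: shift


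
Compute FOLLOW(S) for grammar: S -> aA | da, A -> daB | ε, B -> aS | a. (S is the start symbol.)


$ ∈ FOLLOW(S). For each A -> αBβ: add FIRST(β)\{ε} to FOLLOW(B); if β nullable, add FOLLOW(A).
FOLLOW(S) = {$}


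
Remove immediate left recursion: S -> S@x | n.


Left-recursive alternatives: S@x; non-recursive: n
Introduce S': S -> nS', S' -> @xS' | ε


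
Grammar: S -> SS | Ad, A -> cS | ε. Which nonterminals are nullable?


A nonterminal is nullable iff some alternative derives ε (directly, or every symbol in it is nullable)
Nullable: {A}


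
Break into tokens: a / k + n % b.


Scan left to right, longest-match per lexeme
Tokens: ID(a), OP(/), ID(k), OP(+), ID(n), OP(%), ID(b)


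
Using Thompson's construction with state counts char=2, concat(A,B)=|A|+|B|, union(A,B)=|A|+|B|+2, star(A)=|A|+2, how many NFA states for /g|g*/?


Syntax tree has 2 char leaf(s), 1 union(s), 1 star(s)
chars contribute 2×2 = 4; each union adds +2; each star adds +2
Total: 4 + 2 + 2 = 8 states


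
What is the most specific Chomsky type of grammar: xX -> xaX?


LHS has context (more than one symbol) and |LHS| ≤ |RHS|
Classification: Type 1 (Context-Sensitive)


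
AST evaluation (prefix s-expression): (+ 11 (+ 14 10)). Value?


Evaluate inner: (+ 14 10) = 24
Evaluate root: (+ 11 24) = 35
Result: 35


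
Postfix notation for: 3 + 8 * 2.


* has higher precedence, evaluate 8*2 first
Postfix: 3 8 2 * +


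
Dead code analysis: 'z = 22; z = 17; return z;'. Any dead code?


first assignment to z is overwritten before any read
Dead: 'z = 22'


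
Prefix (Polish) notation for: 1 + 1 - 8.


left-to-right (same/higher precedence on left): tree is (- (+ 1 1) 8)
Prefix: - + 1 1 8


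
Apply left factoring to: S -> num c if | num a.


Common prefix: 'num'
Factored: S -> num S', S' -> c if | a


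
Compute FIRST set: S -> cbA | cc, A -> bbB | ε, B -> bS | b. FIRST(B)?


Per alternative of B: FIRST(bS) = {b}; FIRST(b) = {b}
FIRST(B) = {b}


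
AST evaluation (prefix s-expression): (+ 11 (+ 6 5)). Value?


Evaluate inner: (+ 6 5) = 11
Evaluate root: (+ 11 11) = 22
Result: 22


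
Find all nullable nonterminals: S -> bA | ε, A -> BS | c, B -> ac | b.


A nonterminal is nullable iff some alternative derives ε (directly, or every symbol in it is nullable)
Nullable: {S}


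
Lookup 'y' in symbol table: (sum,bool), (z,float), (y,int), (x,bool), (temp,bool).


Lookup 'y' → type int


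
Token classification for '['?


Pattern: delimiter/punctuation
Type: PUNCTUATION


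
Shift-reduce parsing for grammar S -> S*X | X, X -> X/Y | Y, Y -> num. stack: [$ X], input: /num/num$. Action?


shift '/' to continue X -> X/Y
Action: shift


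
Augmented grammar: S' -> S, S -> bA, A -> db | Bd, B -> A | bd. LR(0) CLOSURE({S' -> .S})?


Start: S' -> .S
For each item with dot before a nonterminal B, add B -> .γ for every B-production
Closure: [S' -> .S, S -> .bA]


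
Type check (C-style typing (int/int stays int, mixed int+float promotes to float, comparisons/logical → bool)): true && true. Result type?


Operand types: bool && bool
Rule: logical operators take bool operands and yield bool
Result type: bool


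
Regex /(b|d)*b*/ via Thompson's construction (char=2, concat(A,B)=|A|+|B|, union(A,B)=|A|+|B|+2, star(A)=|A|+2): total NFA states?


Syntax tree has 3 char leaf(s), 1 union(s), 2 star(s)
chars contribute 3×2 = 6; each union adds +2; each star adds +2
Total: 6 + 2 + 4 = 12 states


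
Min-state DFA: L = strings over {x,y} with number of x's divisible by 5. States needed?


Track (count of x) mod 5: states 0..4, accept at 0
Minimal DFA: 5 states


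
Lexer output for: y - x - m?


Scan left to right, longest-match per lexeme
Tokens: ID(y), OP(-), ID(x), OP(-), ID(m)


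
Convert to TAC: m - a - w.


Break into single-operator statements:
t1 = m - a
t2 = t1 - w


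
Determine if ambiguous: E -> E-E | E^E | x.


'x-x^x' has two parse trees (no precedence encoded between - and ^)
Ambiguous


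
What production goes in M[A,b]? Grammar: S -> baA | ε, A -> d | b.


For [A, b]: 'b' ∈ FIRST(b)
Entry: A -> b


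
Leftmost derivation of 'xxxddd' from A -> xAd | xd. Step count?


Derivation: A => xAd => xxAdd => xxxddd
Steps: 3


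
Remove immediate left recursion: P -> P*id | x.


Left-recursive alternatives: P*id; non-recursive: x
Introduce P': P -> xP', P' -> *idP' | ε


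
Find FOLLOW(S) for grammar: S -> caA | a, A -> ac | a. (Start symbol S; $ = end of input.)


$ ∈ FOLLOW(S). For each A -> αBβ: add FIRST(β)\{ε} to FOLLOW(B); if β nullable, add FOLLOW(A).
FOLLOW(S) = {$}


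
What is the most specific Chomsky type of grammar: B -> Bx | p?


Left-linear: every RHS is a terminal or one nonterminal followed by a terminal
Classification: Type 3 (Regular)


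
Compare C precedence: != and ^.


'!=' is equality (level 6); '^' is bitwise XOR (level 4)
Higher level binds tighter
'!=' has higher precedence than '^'


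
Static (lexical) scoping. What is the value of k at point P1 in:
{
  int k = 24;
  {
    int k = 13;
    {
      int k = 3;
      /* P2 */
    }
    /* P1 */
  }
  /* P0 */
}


k declared in the same block as P1
k = 13


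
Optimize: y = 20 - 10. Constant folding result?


20 - 10 = 10 at compile time
Optimized: y = 10


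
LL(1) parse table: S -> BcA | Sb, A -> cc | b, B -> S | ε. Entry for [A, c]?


For [A, c]: 'c' ∈ FIRST(cc)
Entry: A -> cc


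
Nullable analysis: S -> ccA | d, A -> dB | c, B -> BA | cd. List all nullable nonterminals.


A nonterminal is nullable iff some alternative derives ε (directly, or every symbol in it is nullable)
Nullable: {}


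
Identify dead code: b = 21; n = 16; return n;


b is assigned but never read
Dead: 'b = 21'


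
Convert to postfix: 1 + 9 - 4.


Left to right (same or higher precedence on left)
Postfix: 1 9 + 4 -


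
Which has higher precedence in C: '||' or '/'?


'/' is multiplicative (level 10); '||' is logical OR (level 1)
Higher level binds tighter
'/' has higher precedence than '||'


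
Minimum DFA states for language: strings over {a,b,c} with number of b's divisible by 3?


Track (count of b) mod 3: states 0..2, accept at 0
Minimal DFA: 3 states


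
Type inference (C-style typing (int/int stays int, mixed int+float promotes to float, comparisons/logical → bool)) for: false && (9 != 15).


Operand types: bool && bool
Rule: logical operators take bool operands and yield bool
Result type: bool


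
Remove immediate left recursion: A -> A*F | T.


Left-recursive alternatives: A*F; non-recursive: T
Introduce A': A -> TA', A' -> *FA' | ε


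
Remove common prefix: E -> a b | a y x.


Common prefix: 'a'
Factored: E -> a E', E' -> b | y x


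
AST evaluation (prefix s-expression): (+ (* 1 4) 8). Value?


Evaluate inner: (* 1 4) = 4
Evaluate root: (+ 4 8) = 12
Result: 12


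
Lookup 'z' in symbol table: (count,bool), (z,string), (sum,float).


Lookup 'z' → type string


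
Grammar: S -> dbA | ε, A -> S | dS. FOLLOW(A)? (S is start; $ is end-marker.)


$ ∈ FOLLOW(S). For each A -> αBβ: add FIRST(β)\{ε} to FOLLOW(B); if β nullable, add FOLLOW(A).
FOLLOW(A) = {$}


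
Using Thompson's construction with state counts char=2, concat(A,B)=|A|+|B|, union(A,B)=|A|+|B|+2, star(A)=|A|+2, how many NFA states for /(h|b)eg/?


Syntax tree has 4 char leaf(s), 1 union(s), 0 star(s)
chars contribute 4×2 = 8; each union adds +2; each star adds +2
Total: 8 + 2 + 0 = 10 states


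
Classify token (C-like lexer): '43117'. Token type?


Pattern: digits only
Type: INTEGER_LITERAL


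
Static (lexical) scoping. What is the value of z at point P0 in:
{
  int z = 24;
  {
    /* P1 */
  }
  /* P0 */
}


z declared in the same block as P0
z = 24


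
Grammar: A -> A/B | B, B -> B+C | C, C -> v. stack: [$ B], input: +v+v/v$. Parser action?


shift '+' to continue B -> B+C
Action: shift


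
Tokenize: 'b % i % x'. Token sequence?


Scan left to right, longest-match per lexeme
Tokens: ID(b), OP(%), ID(i), OP(%), ID(x)


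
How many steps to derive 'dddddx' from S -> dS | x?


Derivation: S => dS => ddS => dddS => ddddS => dddddS => dddddx
Steps: 6


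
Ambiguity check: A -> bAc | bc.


balanced b^n…c^n: each string has a unique parse
Unambiguous


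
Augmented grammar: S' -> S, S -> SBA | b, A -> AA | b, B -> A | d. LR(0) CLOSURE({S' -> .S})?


Start: S' -> .S
For each item with dot before a nonterminal B, add B -> .γ for every B-production
Closure: [S' -> .S, S -> .SBA, S -> .b]


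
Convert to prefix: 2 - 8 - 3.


left-to-right (same/higher precedence on left): tree is (- (- 2 8) 3)
Prefix: - - 2 8 3


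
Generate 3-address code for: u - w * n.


Break into single-operator statements:
t1 = w * n
t2 = u - t1


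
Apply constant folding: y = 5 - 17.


5 - 17 = -12 at compile time
Optimized: y = -12


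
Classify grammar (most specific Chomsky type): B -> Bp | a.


Left-linear: every RHS is a terminal or one nonterminal followed by a terminal
Classification: Type 3 (Regular)


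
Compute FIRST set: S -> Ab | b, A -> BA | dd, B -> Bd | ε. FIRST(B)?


Per alternative of B: FIRST(Bd) = {d}; FIRST(ε) = {ε}
FIRST(B) = {d, ε}


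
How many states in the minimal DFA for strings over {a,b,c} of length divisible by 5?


Track length mod 5: states 0..4, accept at 0
Minimal DFA: 5 states


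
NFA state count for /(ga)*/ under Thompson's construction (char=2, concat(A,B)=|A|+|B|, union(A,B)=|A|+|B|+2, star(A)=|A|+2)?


Syntax tree has 2 char leaf(s), 0 union(s), 1 star(s)
chars contribute 2×2 = 4; each union adds +2; each star adds +2
Total: 4 + 0 + 2 = 6 states


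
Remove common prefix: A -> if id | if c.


Common prefix: 'if'
Factored: A -> if A', A' -> id | c


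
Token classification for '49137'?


Pattern: digits only
Type: INTEGER_LITERAL


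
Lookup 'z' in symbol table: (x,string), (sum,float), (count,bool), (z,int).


Lookup 'z' → type int


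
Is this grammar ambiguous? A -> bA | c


right-linear, alternatives start with distinct terminals 'b' vs 'c': unique leftmost derivation
Unambiguous


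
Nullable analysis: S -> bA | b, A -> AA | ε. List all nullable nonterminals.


A nonterminal is nullable iff some alternative derives ε (directly, or every symbol in it is nullable)
Nullable: {A}


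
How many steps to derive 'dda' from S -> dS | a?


Derivation: S => dS => ddS => dda
Steps: 3


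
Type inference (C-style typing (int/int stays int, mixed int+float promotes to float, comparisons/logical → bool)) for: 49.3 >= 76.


Operand types: float >= int
Rule: comparison yields bool
Result type: bool


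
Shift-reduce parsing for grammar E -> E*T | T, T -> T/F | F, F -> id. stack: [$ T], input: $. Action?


lookahead ∉ {/} so T won't extend; reduce E -> T
Action: reduce (E -> T)


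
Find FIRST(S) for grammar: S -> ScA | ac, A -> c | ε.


Per alternative of S: FIRST(ScA) = {a}; FIRST(ac) = {a}
FIRST(S) = {a}


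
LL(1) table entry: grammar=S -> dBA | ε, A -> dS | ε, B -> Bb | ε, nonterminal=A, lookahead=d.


For [A, d]: 'd' ∈ FIRST(dS)
Entry: A -> dS


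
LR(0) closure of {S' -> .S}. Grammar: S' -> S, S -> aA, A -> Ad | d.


Start: S' -> .S
For each item with dot before a nonterminal B, add B -> .γ for every B-production
Closure: [S' -> .S, S -> .aA]


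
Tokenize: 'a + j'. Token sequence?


Scan left to right, longest-match per lexeme
Tokens: ID(a), OP(+), ID(j)


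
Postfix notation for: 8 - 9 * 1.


* has higher precedence, evaluate 9*1 first
Postfix: 8 9 1 * -


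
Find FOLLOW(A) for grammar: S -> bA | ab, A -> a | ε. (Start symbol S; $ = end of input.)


$ ∈ FOLLOW(S). For each A -> αBβ: add FIRST(β)\{ε} to FOLLOW(B); if β nullable, add FOLLOW(A).
FOLLOW(A) = {$}


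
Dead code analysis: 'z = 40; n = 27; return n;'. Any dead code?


z is assigned but never read
Dead: 'z = 40'


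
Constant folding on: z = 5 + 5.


5 + 5 = 10 at compile time
Optimized: z = 10


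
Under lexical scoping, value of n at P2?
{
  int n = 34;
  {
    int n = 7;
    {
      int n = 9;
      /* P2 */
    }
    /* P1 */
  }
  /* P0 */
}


n declared in the same block as P2
n = 9


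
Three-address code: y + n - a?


Break into single-operator statements:
t1 = y + n
t2 = t1 - a


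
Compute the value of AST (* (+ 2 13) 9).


Evaluate inner: (+ 2 13) = 15
Evaluate root: (* 15 9) = 135
Result: 135


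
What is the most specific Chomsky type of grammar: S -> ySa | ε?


Single nonterminal LHS, but y^n a^n is not regular
Classification: Type 2 (Context-Free)


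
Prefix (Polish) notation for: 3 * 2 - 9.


left-to-right (same/higher precedence on left): tree is (- (* 3 2) 9)
Prefix: - * 3 2 9


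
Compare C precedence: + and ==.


'+' is additive (level 9); '==' is equality (level 6)
Higher level binds tighter
'+' has higher precedence than '=='


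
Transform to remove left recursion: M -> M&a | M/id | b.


Left-recursive alternatives: M&a, M/id; non-recursive: b
Introduce M': M -> bM', M' -> &aM' | /idM' | ε


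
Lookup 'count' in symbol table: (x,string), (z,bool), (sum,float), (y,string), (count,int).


Lookup 'count' → type int


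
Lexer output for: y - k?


Scan left to right, longest-match per lexeme
Tokens: ID(y), OP(-), ID(k)


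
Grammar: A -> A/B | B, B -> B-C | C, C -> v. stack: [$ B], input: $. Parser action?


lookahead ∉ {-} so B won't extend; reduce A -> B
Action: reduce (A -> B)


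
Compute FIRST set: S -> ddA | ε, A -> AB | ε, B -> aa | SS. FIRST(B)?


Per alternative of B: FIRST(aa) = {a}; FIRST(SS) = {d, ε}
FIRST(B) = {a, d, ε}


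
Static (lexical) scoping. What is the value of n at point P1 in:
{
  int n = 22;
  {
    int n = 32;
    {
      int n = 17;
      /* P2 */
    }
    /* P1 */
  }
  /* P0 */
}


n declared in the same block as P1
n = 32


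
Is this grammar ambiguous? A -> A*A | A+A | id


'id*id+id' has two parse trees (no precedence encoded between * and +)
Ambiguous


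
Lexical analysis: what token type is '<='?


Pattern: operator symbol
Type: OPERATOR


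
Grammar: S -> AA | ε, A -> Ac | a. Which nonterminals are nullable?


A nonterminal is nullable iff some alternative derives ε (directly, or every symbol in it is nullable)
Nullable: {S}


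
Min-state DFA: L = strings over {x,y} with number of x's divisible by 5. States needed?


Track (count of x) mod 5: states 0..4, accept at 0
Minimal DFA: 5 states


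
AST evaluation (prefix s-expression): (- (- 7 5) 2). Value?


Evaluate inner: (- 7 5) = 2
Evaluate root: (- 2 2) = 0
Result: 0


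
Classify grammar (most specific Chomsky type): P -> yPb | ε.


Single nonterminal LHS, but y^n b^n is not regular
Classification: Type 2 (Context-Free)


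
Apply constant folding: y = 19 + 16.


19 + 16 = 35 at compile time
Optimized: y = 35


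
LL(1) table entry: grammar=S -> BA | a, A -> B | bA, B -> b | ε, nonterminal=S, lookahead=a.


For [S, a]: 'a' ∈ FIRST(a)
Entry: S -> a


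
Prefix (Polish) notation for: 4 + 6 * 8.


'*' binds tighter: tree is (+ 4 (* 6 8))
Prefix: + 4 * 6 8


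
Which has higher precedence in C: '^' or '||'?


'^' is bitwise XOR (level 4); '||' is logical OR (level 1)
Higher level binds tighter
'^' has higher precedence than '||'


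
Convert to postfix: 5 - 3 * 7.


* has higher precedence, evaluate 3*7 first
Postfix: 5 3 7 * -


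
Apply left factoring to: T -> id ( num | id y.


Common prefix: 'id'
Factored: T -> id T', T' -> ( num | y


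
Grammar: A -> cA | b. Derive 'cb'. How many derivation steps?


Derivation: A => cA => cb
Steps: 2


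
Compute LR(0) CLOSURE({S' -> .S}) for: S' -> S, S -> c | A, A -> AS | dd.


Start: S' -> .S
For each item with dot before a nonterminal B, add B -> .γ for every B-production
Closure: [S' -> .S, S -> .c, S -> .A, A -> .AS, A -> .dd]


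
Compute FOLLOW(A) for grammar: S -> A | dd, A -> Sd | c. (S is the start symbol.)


$ ∈ FOLLOW(S). For each A -> αBβ: add FIRST(β)\{ε} to FOLLOW(B); if β nullable, add FOLLOW(A).
FOLLOW(A) = {$, d}


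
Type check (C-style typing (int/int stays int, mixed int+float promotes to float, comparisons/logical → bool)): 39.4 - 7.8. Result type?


Operand types: float - float
Rule: mixed int/float promotes to float; int/int stays int
Result type: float


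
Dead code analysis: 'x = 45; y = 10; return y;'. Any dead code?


x is assigned but never read
Dead: 'x = 45'


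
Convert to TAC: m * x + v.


Break into single-operator statements:
t1 = m * x
t2 = t1 + v


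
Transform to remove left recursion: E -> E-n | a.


Left-recursive alternatives: E-n; non-recursive: a
Introduce E': E -> aE', E' -> -nE' | ε


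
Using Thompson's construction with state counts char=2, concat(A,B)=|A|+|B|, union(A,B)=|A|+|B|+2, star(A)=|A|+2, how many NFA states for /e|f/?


Syntax tree has 2 char leaf(s), 1 union(s), 0 star(s)
chars contribute 2×2 = 4; each union adds +2; each star adds +2
Total: 4 + 2 + 0 = 6 states


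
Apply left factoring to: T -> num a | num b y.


Common prefix: 'num'
Factored: T -> num T', T' -> a | b y


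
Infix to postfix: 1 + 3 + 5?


Left to right (same or higher precedence on left)
Postfix: 1 3 + 5 +


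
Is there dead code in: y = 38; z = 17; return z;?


y is assigned but never read
Dead: 'y = 38'


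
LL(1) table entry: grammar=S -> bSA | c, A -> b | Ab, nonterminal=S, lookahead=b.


For [S, b]: 'b' ∈ FIRST(bSA)
Entry: S -> bSA


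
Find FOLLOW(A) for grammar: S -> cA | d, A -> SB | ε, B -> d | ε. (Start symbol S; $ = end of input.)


$ ∈ FOLLOW(S). For each A -> αBβ: add FIRST(β)\{ε} to FOLLOW(B); if β nullable, add FOLLOW(A).
FOLLOW(A) = {$, d}


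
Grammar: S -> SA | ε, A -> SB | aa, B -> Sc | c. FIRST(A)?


Per alternative of A: FIRST(SB) = {a, c}; FIRST(aa) = {a}
FIRST(A) = {a, c}


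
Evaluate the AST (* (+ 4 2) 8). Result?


Evaluate inner: (+ 4 2) = 6
Evaluate root: (* 6 8) = 48
Result: 48


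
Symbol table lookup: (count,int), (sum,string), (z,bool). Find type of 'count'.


Lookup 'count' → type int


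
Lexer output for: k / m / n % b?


Scan left to right, longest-match per lexeme
Tokens: ID(k), OP(/), ID(m), OP(/), ID(n), OP(%), ID(b)


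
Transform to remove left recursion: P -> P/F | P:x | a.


Left-recursive alternatives: P/F, P:x; non-recursive: a
Introduce P': P -> aP', P' -> /FP' | :xP' | ε
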